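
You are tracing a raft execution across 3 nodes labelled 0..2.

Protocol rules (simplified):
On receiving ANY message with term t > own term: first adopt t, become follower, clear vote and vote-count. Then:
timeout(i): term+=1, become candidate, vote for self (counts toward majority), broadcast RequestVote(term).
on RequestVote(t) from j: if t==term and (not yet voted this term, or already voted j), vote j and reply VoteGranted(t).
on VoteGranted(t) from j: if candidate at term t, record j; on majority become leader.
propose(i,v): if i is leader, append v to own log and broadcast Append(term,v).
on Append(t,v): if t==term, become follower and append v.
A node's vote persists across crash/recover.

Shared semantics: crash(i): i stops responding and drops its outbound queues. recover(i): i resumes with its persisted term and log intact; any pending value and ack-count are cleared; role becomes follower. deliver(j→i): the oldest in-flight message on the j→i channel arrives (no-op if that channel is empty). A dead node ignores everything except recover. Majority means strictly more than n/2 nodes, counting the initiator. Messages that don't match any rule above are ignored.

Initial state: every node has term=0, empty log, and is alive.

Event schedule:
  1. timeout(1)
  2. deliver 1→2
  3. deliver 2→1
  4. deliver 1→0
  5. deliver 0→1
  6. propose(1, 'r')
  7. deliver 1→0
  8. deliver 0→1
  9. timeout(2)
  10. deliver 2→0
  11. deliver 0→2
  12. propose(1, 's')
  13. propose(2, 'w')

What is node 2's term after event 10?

2

step 1 timeout(1): 1={cand,t=1,log=-}
step 2 deliver 1→2: 2={foll,t=1,log=-}
step 3 deliver 2→1: 1={lead,t=1,log=-}
step 4 deliver 1→0: 0={foll,t=1,log=-}
step 5 deliver 0→1: —
step 6 propose(1,'r'): 1={lead,t=1,log=r}
step 7 deliver 1→0: 0={foll,t=1,log=r}
step 8 deliver 0→1: —
step 9 timeout(2): 2={cand,t=2,log=-}
step 10 deliver 2→0: 0={foll,t=2,log=r}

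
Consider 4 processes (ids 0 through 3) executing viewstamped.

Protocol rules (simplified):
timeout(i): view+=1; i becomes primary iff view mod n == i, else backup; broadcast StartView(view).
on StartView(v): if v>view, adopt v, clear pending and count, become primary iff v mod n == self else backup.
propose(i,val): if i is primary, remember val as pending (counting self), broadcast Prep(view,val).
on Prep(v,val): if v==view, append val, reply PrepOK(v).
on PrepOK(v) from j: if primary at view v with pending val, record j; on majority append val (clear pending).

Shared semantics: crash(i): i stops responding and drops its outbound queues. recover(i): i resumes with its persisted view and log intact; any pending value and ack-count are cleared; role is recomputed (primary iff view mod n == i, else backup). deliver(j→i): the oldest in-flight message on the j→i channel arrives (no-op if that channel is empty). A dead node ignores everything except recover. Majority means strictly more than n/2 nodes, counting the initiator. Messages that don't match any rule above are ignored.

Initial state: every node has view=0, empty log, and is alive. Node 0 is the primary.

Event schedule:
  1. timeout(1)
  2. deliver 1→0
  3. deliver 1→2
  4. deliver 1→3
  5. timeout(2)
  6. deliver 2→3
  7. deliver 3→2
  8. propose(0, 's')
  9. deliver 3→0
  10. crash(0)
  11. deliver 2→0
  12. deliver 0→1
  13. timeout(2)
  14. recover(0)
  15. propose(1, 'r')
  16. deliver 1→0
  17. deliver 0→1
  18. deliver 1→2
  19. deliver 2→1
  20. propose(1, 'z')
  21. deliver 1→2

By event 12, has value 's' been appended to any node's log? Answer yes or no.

no

[1] timeout(1) → N1(prim v1 [-])
[2] deliver 1→0 → N0(back v1 [-])
[3] deliver 1→2 → N2(back v1 [-])
[4] deliver 1→3 → N3(back v1 [-])
[5] timeout(2) → N2(prim v2 [-])
[6] deliver 2→3 → N3(back v2 [-])
[7] deliver 3→2 → ∅
[8] propose(0,'s') → ∅
[9] deliver 3→0 → ∅
[10] crash(0) → N0(✗back v1 [-])
[11] deliver 2→0 → ∅
[12] deliver 0→1 → ∅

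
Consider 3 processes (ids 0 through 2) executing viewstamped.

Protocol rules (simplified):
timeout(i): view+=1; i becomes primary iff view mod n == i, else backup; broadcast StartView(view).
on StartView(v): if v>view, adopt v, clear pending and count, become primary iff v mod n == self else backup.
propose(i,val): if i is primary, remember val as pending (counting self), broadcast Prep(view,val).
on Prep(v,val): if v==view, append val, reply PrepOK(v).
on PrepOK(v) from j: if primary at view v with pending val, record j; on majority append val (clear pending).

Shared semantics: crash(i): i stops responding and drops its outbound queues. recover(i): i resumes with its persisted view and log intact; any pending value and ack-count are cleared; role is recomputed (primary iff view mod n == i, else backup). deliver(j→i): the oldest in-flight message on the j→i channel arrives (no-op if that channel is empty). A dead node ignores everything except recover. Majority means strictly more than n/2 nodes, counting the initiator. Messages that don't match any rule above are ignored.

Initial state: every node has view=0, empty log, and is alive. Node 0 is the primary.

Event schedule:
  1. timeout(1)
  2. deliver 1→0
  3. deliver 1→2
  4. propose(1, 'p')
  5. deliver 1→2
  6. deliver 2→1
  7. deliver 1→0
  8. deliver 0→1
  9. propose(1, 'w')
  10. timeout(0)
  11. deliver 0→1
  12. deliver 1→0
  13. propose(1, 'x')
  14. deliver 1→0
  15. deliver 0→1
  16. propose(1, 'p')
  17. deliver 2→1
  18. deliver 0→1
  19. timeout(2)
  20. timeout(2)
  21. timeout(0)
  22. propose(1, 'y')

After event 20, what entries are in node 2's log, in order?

p

1. timeout(1):  <1:prim v1 ->
2. deliver 1→0:  <0:back v1 ->
3. deliver 1→2:  <2:back v1 ->
4. propose(1,'p'):  nop
5. deliver 1→2:  <2:back v1 p>
6. deliver 2→1:  <1:prim v1 p>
7. deliver 1→0:  <0:back v1 p>
8. deliver 0→1:  nop
9. propose(1,'w'):  nop
10. timeout(0):  <0:back v2 p>
11. deliver 0→1:  <1:back v2 p>
12. deliver 1→0:  nop
13. propose(1,'x'):  nop
14. deliver 1→0:  nop
15. deliver 0→1:  nop
16. propose(1,'p'):  nop
17. deliver 2→1:  nop
18. deliver 0→1:  nop
19. timeout(2):  <2:prim v2 p>
20. timeout(2):  <2:back v3 p>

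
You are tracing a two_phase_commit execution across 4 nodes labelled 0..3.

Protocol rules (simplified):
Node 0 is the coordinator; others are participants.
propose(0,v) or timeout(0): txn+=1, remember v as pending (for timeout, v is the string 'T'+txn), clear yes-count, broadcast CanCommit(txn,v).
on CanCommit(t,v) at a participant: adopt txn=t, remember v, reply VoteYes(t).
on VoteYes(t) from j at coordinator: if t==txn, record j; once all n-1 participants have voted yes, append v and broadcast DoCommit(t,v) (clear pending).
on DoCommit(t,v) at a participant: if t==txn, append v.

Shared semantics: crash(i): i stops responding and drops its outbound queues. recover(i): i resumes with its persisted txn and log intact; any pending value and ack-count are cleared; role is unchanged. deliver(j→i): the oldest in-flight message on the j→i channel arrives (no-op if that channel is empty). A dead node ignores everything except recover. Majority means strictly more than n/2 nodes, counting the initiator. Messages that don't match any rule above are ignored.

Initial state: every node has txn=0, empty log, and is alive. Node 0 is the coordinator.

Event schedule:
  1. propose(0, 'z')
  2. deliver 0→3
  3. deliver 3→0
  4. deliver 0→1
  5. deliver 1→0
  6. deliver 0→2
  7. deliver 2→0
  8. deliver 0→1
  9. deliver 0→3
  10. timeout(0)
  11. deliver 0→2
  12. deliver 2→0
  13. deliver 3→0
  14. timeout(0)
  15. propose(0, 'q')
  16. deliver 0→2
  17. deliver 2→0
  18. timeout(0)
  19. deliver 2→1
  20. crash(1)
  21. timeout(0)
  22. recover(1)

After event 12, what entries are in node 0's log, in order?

z

step 1 propose(0,'z'): 0={coor,t=1,log=-}
step 2 deliver 0→3: 3={part,t=1,log=-}
step 3 deliver 3→0: —
step 4 deliver 0→1: 1={part,t=1,log=-}
step 5 deliver 1→0: —
step 6 deliver 0→2: 2={part,t=1,log=-}
step 7 deliver 2→0: 0={coor,t=1,log=z}
step 8 deliver 0→1: 1={part,t=1,log=z}
step 9 deliver 0→3: 3={part,t=1,log=z}
step 10 timeout(0): 0={coor,t=2,log=z}
step 11 deliver 0→2: 2={part,t=1,log=z}
step 12 deliver 2→0: —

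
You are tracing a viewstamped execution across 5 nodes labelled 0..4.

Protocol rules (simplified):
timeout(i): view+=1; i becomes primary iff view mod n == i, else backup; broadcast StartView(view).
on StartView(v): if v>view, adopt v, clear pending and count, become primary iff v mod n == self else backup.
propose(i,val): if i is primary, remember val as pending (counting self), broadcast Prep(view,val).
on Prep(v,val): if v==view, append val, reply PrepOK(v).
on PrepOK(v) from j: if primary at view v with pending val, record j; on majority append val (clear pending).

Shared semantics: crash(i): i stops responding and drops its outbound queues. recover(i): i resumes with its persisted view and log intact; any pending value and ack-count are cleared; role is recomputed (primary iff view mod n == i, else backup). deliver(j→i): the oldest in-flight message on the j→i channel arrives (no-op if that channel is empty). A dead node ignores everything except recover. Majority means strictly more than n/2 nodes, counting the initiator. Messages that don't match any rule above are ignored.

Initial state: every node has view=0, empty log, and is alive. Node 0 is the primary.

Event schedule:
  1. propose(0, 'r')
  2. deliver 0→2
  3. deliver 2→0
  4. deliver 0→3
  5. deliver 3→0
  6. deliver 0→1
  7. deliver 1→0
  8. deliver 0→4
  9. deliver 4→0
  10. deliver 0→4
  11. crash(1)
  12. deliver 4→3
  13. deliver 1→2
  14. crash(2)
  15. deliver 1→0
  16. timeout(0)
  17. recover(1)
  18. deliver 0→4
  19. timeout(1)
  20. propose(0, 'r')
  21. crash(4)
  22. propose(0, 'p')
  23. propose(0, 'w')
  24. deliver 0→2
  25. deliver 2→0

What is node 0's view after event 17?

1

step 1 propose(0,'r'): —
step 2 deliver 0→2: 2={back,v=0,log=r}
step 3 deliver 2→0: —
step 4 deliver 0→3: 3={back,v=0,log=r}
step 5 deliver 3→0: 0={prim,v=0,log=r}
step 6 deliver 0→1: 1={back,v=0,log=r}
step 7 deliver 1→0: —
step 8 deliver 0→4: 4={back,v=0,log=r}
step 9 deliver 4→0: —
step 10 deliver 0→4: —
step 11 crash(1): 1={✗back,v=0,log=r}
step 12 deliver 4→3: —
step 13 deliver 1→2: —
step 14 crash(2): 2={✗back,v=0,log=r}
step 15 deliver 1→0: —
step 16 timeout(0): 0={back,v=1,log=r}
step 17 recover(1): 1={back,v=0,log=r}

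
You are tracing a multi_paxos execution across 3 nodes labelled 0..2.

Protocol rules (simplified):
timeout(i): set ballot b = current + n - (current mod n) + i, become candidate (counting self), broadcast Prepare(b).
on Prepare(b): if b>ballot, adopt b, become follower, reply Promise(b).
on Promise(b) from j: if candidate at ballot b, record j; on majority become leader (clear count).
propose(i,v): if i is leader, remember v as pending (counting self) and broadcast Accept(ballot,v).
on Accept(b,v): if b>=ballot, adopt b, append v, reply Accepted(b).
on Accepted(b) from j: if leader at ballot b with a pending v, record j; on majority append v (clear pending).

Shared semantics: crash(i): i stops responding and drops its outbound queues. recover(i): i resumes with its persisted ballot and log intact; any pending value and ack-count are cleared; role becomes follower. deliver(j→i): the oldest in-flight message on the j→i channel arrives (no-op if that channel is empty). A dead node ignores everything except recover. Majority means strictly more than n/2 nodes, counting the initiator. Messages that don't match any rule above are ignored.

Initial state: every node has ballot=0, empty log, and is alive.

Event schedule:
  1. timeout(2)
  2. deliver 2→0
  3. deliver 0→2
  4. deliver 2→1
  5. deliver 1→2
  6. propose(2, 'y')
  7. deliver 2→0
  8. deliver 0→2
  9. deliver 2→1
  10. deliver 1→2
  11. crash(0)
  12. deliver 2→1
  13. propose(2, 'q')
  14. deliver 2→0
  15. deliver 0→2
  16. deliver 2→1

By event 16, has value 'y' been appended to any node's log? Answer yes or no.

1. timeout(2):  <2:cand b5 ->
2. deliver 2→0:  <0:foll b5 ->
3. deliver 0→2:  <2:lead b5 ->
4. deliver 2→1:  <1:foll b5 ->
5. deliver 1→2:  nop
6. propose(2,'y'):  nop
7. deliver 2→0:  <0:foll b5 y>
8. deliver 0→2:  <2:lead b5 y>
9. deliver 2→1:  <1:foll b5 y>
10. deliver 1→2:  nop
11. crash(0):  <0:✗foll b5 y>
12. deliver 2→1:  nop
13. propose(2,'q'):  nop
14. deliver 2→0:  nop
15. deliver 0→2:  nop
16. deliver 2→1:  <1:foll b5 y,q>

yes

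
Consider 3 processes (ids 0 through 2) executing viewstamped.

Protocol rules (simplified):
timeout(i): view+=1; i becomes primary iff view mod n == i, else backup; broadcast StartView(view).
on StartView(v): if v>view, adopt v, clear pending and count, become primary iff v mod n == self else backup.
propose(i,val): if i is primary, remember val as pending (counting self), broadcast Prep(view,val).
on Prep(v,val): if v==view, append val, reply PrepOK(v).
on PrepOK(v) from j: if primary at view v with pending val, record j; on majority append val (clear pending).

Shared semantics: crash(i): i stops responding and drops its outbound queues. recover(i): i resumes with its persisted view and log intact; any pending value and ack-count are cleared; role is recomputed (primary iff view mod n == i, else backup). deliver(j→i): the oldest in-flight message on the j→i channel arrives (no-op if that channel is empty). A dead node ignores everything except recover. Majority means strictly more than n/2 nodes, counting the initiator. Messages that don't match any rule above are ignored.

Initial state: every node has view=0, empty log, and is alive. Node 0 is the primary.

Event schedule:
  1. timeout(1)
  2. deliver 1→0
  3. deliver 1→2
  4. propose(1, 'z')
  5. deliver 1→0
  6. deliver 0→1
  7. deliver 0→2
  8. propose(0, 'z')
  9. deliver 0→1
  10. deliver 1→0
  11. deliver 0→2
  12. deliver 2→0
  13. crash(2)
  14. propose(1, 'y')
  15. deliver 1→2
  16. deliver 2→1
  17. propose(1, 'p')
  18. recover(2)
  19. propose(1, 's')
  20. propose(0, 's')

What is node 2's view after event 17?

1

[1] timeout(1) → N1(prim v1 [-])
[2] deliver 1→0 → N0(back v1 [-])
[3] deliver 1→2 → N2(back v1 [-])
[4] propose(1,'z') → ∅
[5] deliver 1→0 → N0(back v1 [z])
[6] deliver 0→1 → N1(prim v1 [z])
[7] deliver 0→2 → ∅
[8] propose(0,'z') → ∅
[9] deliver 0→1 → ∅
[10] deliver 1→0 → ∅
[11] deliver 0→2 → ∅
[12] deliver 2→0 → ∅
[13] crash(2) → N2(✗back v1 [-])
[14] propose(1,'y') → ∅
[15] deliver 1→2 → ∅
[16] deliver 2→1 → ∅
[17] propose(1,'p') → ∅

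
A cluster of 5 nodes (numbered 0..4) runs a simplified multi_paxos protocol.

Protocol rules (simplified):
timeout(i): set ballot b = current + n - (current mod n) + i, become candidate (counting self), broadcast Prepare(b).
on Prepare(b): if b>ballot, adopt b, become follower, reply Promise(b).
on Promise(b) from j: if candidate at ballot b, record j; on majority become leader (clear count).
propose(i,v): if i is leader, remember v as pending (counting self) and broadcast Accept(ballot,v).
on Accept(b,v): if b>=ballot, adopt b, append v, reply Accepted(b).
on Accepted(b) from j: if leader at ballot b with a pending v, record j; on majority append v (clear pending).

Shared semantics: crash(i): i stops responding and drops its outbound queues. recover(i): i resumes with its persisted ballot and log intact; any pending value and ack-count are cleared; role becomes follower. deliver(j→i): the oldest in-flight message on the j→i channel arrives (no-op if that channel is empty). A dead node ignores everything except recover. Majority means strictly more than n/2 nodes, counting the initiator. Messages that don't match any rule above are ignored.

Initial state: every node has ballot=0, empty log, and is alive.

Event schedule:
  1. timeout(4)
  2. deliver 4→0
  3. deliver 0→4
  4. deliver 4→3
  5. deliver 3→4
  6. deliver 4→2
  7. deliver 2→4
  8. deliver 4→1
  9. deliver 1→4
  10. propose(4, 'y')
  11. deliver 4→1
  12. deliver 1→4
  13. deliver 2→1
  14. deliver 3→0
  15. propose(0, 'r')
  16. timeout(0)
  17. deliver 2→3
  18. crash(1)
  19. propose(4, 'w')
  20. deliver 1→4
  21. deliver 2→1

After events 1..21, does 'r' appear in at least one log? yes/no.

no

step 1 timeout(4): 4={cand,b=9,log=-}
step 2 deliver 4→0: 0={foll,b=9,log=-}
step 3 deliver 0→4: —
step 4 deliver 4→3: 3={foll,b=9,log=-}
step 5 deliver 3→4: 4={lead,b=9,log=-}
step 6 deliver 4→2: 2={foll,b=9,log=-}
step 7 deliver 2→4: —
step 8 deliver 4→1: 1={foll,b=9,log=-}
step 9 deliver 1→4: —
step 10 propose(4,'y'): —
step 11 deliver 4→1: 1={foll,b=9,log=y}
step 12 deliver 1→4: —
step 13 deliver 2→1: —
step 14 deliver 3→0: —
step 15 propose(0,'r'): —
step 16 timeout(0): 0={cand,b=10,log=-}
step 17 deliver 2→3: —
step 18 crash(1): 1={✗foll,b=9,log=y}
step 19 propose(4,'w'): —
step 20 deliver 1→4: —
step 21 deliver 2→1: —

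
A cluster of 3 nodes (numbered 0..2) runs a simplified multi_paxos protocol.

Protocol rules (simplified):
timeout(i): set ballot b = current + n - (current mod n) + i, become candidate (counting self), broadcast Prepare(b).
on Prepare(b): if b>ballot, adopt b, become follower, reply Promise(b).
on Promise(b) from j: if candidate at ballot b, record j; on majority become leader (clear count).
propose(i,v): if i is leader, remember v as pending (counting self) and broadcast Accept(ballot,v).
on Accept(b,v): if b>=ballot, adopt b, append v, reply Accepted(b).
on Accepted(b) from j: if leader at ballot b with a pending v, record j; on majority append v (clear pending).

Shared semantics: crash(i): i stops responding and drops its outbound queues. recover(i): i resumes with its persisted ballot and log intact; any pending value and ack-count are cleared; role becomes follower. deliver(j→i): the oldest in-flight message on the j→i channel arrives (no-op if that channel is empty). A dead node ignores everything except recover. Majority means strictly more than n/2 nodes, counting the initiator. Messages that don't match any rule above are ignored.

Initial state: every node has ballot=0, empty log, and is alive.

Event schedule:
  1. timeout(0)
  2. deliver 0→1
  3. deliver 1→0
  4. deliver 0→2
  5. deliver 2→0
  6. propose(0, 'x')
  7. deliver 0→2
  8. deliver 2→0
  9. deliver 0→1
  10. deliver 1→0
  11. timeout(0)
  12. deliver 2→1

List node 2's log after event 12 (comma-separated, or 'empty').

[1] timeout(0) → N0(cand b3 [-])
[2] deliver 0→1 → N1(foll b3 [-])
[3] deliver 1→0 → N0(lead b3 [-])
[4] deliver 0→2 → N2(foll b3 [-])
[5] deliver 2→0 → ∅
[6] propose(0,'x') → ∅
[7] deliver 0→2 → N2(foll b3 [x])
[8] deliver 2→0 → N0(lead b3 [x])
[9] deliver 0→1 → N1(foll b3 [x])
[10] deliver 1→0 → ∅
[11] timeout(0) → N0(cand b6 [x])
[12] deliver 2→1 → ∅

x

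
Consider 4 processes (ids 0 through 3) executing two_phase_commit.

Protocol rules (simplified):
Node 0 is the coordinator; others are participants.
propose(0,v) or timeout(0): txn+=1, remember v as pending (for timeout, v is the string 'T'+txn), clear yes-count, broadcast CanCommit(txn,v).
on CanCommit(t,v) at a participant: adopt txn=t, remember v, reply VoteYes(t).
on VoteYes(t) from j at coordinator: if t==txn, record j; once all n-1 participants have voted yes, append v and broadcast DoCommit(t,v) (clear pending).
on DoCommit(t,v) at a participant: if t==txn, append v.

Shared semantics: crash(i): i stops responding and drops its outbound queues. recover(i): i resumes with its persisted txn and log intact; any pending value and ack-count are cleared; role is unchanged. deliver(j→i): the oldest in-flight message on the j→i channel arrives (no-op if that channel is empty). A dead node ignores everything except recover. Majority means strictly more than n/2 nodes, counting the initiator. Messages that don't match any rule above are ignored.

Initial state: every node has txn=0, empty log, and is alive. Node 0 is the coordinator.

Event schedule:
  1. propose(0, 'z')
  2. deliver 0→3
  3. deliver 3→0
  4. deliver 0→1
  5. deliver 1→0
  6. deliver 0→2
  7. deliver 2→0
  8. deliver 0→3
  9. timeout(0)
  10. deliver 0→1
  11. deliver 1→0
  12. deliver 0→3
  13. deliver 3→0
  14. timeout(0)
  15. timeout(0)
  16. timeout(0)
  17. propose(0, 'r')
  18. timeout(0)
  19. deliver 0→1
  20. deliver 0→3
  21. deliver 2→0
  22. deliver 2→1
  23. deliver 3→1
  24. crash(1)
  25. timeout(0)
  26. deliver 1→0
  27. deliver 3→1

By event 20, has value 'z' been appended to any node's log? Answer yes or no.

yes

after 1 — propose(0,'z'): n0:coor/t1/[-]
after 2 — deliver 0→3: n3:part/t1/[-]
after 3 — deliver 3→0: ·
after 4 — deliver 0→1: n1:part/t1/[-]
after 5 — deliver 1→0: ·
after 6 — deliver 0→2: n2:part/t1/[-]
after 7 — deliver 2→0: n0:coor/t1/[z]
after 8 — deliver 0→3: n3:part/t1/[z]
after 9 — timeout(0): n0:coor/t2/[z]
after 10 — deliver 0→1: n1:part/t1/[z]
after 11 — deliver 1→0: ·
after 12 — deliver 0→3: n3:part/t2/[z]
after 13 — deliver 3→0: ·
after 14 — timeout(0): n0:coor/t3/[z]
after 15 — timeout(0): n0:coor/t4/[z]
after 16 — timeout(0): n0:coor/t5/[z]
after 17 — propose(0,'r'): n0:coor/t6/[z]
after 18 — timeout(0): n0:coor/t7/[z]
after 19 — deliver 0→1: n1:part/t2/[z]
after 20 — deliver 0→3: n3:part/t3/[z]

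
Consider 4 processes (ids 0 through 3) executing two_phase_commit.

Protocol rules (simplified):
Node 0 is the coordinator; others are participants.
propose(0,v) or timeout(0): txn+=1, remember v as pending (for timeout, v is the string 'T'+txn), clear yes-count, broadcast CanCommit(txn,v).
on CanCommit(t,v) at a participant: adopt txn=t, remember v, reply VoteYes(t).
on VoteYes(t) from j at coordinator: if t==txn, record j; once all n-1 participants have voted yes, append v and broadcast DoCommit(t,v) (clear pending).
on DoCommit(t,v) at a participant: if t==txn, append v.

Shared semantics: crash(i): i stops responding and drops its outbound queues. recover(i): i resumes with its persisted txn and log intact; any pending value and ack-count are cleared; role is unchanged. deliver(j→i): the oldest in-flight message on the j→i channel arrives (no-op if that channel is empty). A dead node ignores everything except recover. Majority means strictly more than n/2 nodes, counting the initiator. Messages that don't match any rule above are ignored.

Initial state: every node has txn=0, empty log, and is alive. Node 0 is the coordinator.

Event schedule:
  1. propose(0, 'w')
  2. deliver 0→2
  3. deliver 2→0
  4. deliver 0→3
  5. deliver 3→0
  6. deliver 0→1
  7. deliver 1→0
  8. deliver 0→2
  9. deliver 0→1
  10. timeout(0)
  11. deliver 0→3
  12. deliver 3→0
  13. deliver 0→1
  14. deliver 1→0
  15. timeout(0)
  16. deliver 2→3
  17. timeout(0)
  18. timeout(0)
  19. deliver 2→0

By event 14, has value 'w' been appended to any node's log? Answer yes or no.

step 1 propose(0,'w'): 0={coor,t=1,log=-}
step 2 deliver 0→2: 2={part,t=1,log=-}
step 3 deliver 2→0: —
step 4 deliver 0→3: 3={part,t=1,log=-}
step 5 deliver 3→0: —
step 6 deliver 0→1: 1={part,t=1,log=-}
step 7 deliver 1→0: 0={coor,t=1,log=w}
step 8 deliver 0→2: 2={part,t=1,log=w}
step 9 deliver 0→1: 1={part,t=1,log=w}
step 10 timeout(0): 0={coor,t=2,log=w}
step 11 deliver 0→3: 3={part,t=1,log=w}
step 12 deliver 3→0: —
step 13 deliver 0→1: 1={part,t=2,log=w}
step 14 deliver 1→0: —

yes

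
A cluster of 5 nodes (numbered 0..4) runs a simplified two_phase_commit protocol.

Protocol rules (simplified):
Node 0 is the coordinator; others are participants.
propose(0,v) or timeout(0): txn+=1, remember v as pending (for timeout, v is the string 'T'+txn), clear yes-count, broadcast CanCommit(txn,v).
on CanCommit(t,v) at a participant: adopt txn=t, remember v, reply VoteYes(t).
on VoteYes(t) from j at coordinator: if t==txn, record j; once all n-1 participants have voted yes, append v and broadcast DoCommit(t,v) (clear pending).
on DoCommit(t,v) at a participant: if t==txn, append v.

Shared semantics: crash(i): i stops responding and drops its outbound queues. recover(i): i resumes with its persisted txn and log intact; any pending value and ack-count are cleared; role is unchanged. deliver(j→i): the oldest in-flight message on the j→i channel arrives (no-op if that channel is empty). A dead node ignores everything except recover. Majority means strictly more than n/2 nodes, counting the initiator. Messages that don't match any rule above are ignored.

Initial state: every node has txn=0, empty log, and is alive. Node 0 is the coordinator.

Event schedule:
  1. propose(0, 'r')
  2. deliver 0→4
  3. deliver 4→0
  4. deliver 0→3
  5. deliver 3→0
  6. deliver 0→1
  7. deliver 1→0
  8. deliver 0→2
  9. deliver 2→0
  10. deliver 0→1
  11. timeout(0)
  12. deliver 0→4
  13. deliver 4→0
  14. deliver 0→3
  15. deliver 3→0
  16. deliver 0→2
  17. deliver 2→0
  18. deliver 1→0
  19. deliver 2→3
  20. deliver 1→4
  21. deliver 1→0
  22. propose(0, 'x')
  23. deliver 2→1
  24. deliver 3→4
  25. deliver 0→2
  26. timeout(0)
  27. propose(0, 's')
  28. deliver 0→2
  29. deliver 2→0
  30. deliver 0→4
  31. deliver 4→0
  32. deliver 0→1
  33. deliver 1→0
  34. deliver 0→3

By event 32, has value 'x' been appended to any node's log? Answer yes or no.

1. propose(0,'r'):  <0:coor t1 ->
2. deliver 0→4:  <4:part t1 ->
3. deliver 4→0:  nop
4. deliver 0→3:  <3:part t1 ->
5. deliver 3→0:  nop
6. deliver 0→1:  <1:part t1 ->
7. deliver 1→0:  nop
8. deliver 0→2:  <2:part t1 ->
9. deliver 2→0:  <0:coor t1 r>
10. deliver 0→1:  <1:part t1 r>
11. timeout(0):  <0:coor t2 r>
12. deliver 0→4:  <4:part t1 r>
13. deliver 4→0:  nop
14. deliver 0→3:  <3:part t1 r>
15. deliver 3→0:  nop
16. deliver 0→2:  <2:part t1 r>
17. deliver 2→0:  nop
18. deliver 1→0:  nop
19. deliver 2→3:  nop
20. deliver 1→4:  nop
21. deliver 1→0:  nop
22. propose(0,'x'):  <0:coor t3 r>
23. deliver 2→1:  nop
24. deliver 3→4:  nop
25. deliver 0→2:  <2:part t2 r>
26. timeout(0):  <0:coor t4 r>
27. propose(0,'s'):  <0:coor t5 r>
28. deliver 0→2:  <2:part t3 r>
29. deliver 2→0:  nop
30. deliver 0→4:  <4:part t2 r>
31. deliver 4→0:  nop
32. deliver 0→1:  <1:part t2 r>

no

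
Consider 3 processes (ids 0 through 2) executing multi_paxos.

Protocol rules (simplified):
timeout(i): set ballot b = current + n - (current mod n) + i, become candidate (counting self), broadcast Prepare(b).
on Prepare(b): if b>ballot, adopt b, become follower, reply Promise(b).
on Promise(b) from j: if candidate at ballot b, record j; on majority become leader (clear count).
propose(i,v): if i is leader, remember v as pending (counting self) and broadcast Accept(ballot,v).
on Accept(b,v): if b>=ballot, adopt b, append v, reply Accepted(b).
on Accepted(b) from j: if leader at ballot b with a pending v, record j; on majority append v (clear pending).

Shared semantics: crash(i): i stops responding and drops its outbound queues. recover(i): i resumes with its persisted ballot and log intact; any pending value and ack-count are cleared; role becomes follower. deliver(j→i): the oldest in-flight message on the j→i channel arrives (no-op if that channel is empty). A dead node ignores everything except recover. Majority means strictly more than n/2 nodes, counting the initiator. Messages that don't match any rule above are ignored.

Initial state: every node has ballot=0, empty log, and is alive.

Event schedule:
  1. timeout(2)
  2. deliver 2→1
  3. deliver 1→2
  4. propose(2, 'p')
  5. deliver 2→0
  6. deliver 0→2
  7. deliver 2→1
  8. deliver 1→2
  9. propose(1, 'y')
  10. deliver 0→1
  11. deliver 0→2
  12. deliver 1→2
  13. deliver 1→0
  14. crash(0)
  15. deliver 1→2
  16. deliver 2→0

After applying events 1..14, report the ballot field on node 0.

5

e1 timeout(2): 2[cand,b=5,-]
e2 deliver 2→1: 1[foll,b=5,-]
e3 deliver 1→2: 2[lead,b=5,-]
e4 propose(2,'p'): ·
e5 deliver 2→0: 0[foll,b=5,-]
e6 deliver 0→2: ·
e7 deliver 2→1: 1[foll,b=5,p]
e8 deliver 1→2: 2[lead,b=5,p]
e9 propose(1,'y'): ·
e10 deliver 0→1: ·
e11 deliver 0→2: ·
e12 deliver 1→2: ·
e13 deliver 1→0: ·
e14 crash(0): 0[✗foll,b=5,-]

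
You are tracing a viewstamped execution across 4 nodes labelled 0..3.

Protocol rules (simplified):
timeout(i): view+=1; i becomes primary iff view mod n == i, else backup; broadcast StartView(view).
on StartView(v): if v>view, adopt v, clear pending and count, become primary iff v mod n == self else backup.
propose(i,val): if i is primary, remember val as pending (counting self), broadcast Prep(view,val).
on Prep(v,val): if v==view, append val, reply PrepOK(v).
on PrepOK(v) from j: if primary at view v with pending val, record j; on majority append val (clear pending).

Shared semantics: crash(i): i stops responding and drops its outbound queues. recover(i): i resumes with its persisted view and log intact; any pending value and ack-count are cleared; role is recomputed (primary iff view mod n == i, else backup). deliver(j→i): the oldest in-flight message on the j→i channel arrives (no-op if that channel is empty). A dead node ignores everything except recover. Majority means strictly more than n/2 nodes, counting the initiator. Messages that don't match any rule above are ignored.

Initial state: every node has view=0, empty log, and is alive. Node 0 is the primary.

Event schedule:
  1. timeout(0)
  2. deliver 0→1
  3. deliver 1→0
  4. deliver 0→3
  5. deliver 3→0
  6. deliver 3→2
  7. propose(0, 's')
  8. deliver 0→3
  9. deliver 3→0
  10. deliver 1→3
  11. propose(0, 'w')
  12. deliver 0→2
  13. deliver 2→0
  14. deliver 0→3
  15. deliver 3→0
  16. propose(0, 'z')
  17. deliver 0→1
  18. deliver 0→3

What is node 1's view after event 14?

after 1 — timeout(0): n0:back/v1/[-]
after 2 — deliver 0→1: n1:prim/v1/[-]
after 3 — deliver 1→0: ·
after 4 — deliver 0→3: n3:back/v1/[-]
after 5 — deliver 3→0: ·
after 6 — deliver 3→2: ·
after 7 — propose(0,'s'): ·
after 8 — deliver 0→3: ·
after 9 — deliver 3→0: ·
after 10 — deliver 1→3: ·
after 11 — propose(0,'w'): ·
after 12 — deliver 0→2: n2:back/v1/[-]
after 13 — deliver 2→0: ·
after 14 — deliver 0→3: ·

1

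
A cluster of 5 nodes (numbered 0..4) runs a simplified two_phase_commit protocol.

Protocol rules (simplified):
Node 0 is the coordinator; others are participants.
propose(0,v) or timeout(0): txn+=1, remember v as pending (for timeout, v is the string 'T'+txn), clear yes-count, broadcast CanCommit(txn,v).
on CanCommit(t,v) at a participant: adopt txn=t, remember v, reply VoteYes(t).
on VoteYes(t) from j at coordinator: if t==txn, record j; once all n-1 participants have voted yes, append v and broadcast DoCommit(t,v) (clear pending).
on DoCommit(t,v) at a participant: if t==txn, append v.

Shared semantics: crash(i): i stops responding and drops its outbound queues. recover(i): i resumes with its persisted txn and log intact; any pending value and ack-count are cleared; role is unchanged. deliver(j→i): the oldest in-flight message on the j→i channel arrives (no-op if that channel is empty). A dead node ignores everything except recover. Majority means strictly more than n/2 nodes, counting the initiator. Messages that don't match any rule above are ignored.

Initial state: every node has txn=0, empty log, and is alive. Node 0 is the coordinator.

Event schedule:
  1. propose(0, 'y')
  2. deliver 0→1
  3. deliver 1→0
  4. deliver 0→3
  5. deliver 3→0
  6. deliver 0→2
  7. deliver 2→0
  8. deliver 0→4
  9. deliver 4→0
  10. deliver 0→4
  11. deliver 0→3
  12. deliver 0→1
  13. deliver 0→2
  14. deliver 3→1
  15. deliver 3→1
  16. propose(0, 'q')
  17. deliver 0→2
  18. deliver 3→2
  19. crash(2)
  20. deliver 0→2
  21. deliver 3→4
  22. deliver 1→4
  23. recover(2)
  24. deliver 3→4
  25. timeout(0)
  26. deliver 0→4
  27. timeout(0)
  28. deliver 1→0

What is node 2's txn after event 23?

after 1 — propose(0,'y'): n0:coor/t1/[-]
after 2 — deliver 0→1: n1:part/t1/[-]
after 3 — deliver 1→0: ·
after 4 — deliver 0→3: n3:part/t1/[-]
after 5 — deliver 3→0: ·
after 6 — deliver 0→2: n2:part/t1/[-]
after 7 — deliver 2→0: ·
after 8 — deliver 0→4: n4:part/t1/[-]
after 9 — deliver 4→0: n0:coor/t1/[y]
after 10 — deliver 0→4: n4:part/t1/[y]
after 11 — deliver 0→3: n3:part/t1/[y]
after 12 — deliver 0→1: n1:part/t1/[y]
after 13 — deliver 0→2: n2:part/t1/[y]
after 14 — deliver 3→1: ·
after 15 — deliver 3→1: ·
after 16 — propose(0,'q'): n0:coor/t2/[y]
after 17 — deliver 0→2: n2:part/t2/[y]
after 18 — deliver 3→2: ·
after 19 — crash(2): n2:✗part/t2/[y]
after 20 — deliver 0→2: ·
after 21 — deliver 3→4: ·
after 22 — deliver 1→4: ·
after 23 — recover(2): n2:part/t2/[y]

2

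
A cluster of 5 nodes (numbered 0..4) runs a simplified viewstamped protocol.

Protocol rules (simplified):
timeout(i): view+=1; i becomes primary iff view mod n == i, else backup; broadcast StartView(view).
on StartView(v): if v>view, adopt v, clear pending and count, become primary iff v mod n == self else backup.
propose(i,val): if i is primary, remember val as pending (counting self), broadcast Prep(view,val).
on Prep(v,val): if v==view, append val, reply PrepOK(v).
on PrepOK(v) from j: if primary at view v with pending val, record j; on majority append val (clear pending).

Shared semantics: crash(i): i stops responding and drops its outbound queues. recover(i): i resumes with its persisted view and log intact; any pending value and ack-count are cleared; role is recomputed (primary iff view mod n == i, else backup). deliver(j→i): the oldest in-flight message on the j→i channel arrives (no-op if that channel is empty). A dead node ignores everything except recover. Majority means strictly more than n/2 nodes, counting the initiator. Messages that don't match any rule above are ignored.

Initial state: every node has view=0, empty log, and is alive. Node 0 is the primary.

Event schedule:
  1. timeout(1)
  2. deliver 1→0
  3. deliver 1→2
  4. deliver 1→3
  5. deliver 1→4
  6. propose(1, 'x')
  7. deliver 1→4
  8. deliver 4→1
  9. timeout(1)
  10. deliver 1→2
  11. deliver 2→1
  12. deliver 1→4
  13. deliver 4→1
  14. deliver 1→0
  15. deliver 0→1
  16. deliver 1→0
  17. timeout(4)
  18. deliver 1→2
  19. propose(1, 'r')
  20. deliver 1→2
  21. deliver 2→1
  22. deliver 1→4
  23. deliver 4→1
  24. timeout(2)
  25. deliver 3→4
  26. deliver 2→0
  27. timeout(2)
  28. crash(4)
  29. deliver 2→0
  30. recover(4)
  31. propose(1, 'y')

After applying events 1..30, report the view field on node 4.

3

after 1 — timeout(1): n1:prim/v1/[-]
after 2 — deliver 1→0: n0:back/v1/[-]
after 3 — deliver 1→2: n2:back/v1/[-]
after 4 — deliver 1→3: n3:back/v1/[-]
after 5 — deliver 1→4: n4:back/v1/[-]
after 6 — propose(1,'x'): ·
after 7 — deliver 1→4: n4:back/v1/[x]
after 8 — deliver 4→1: ·
after 9 — timeout(1): n1:back/v2/[-]
after 10 — deliver 1→2: n2:back/v1/[x]
after 11 — deliver 2→1: ·
after 12 — deliver 1→4: n4:back/v2/[x]
after 13 — deliver 4→1: ·
after 14 — deliver 1→0: n0:back/v1/[x]
after 15 — deliver 0→1: ·
after 16 — deliver 1→0: n0:back/v2/[x]
after 17 — timeout(4): n4:back/v3/[x]
after 18 — deliver 1→2: n2:prim/v2/[x]
after 19 — propose(1,'r'): ·
after 20 — deliver 1→2: ·
after 21 — deliver 2→1: ·
after 22 — deliver 1→4: ·
after 23 — deliver 4→1: n1:back/v3/[-]
after 24 — timeout(2): n2:back/v3/[x]
after 25 — deliver 3→4: ·
after 26 — deliver 2→0: n0:back/v3/[x]
after 27 — timeout(2): n2:back/v4/[x]
after 28 — crash(4): n4:✗back/v3/[x]
after 29 — deliver 2→0: n0:back/v4/[x]
after 30 — recover(4): n4:back/v3/[x]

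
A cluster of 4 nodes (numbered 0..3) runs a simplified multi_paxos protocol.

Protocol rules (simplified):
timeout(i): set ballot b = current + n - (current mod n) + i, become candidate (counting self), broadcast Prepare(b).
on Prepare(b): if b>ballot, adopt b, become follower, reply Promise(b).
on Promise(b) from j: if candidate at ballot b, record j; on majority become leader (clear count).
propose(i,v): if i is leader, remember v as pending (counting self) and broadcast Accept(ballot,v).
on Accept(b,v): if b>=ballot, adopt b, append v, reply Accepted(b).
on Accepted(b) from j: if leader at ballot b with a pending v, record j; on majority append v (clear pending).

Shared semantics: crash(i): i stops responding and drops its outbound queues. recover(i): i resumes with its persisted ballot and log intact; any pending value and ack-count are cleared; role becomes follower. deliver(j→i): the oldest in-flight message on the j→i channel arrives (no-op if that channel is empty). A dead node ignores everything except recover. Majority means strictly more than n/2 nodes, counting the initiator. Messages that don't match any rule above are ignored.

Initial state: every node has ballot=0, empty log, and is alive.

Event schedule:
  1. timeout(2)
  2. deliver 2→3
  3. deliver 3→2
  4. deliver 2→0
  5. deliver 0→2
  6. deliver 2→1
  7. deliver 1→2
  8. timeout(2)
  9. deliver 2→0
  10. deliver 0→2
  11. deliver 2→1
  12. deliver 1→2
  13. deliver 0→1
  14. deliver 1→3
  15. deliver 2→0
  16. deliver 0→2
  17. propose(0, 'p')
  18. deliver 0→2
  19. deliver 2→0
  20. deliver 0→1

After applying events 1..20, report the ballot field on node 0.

[1] timeout(2) → N2(cand b6 [-])
[2] deliver 2→3 → N3(foll b6 [-])
[3] deliver 3→2 → ∅
[4] deliver 2→0 → N0(foll b6 [-])
[5] deliver 0→2 → N2(lead b6 [-])
[6] deliver 2→1 → N1(foll b6 [-])
[7] deliver 1→2 → ∅
[8] timeout(2) → N2(cand b10 [-])
[9] deliver 2→0 → N0(foll b10 [-])
[10] deliver 0→2 → ∅
[11] deliver 2→1 → N1(foll b10 [-])
[12] deliver 1→2 → N2(lead b10 [-])
[13] deliver 0→1 → ∅
[14] deliver 1→3 → ∅
[15] deliver 2→0 → ∅
[16] deliver 0→2 → ∅
[17] propose(0,'p') → ∅
[18] deliver 0→2 → ∅
[19] deliver 2→0 → ∅
[20] deliver 0→1 → ∅

10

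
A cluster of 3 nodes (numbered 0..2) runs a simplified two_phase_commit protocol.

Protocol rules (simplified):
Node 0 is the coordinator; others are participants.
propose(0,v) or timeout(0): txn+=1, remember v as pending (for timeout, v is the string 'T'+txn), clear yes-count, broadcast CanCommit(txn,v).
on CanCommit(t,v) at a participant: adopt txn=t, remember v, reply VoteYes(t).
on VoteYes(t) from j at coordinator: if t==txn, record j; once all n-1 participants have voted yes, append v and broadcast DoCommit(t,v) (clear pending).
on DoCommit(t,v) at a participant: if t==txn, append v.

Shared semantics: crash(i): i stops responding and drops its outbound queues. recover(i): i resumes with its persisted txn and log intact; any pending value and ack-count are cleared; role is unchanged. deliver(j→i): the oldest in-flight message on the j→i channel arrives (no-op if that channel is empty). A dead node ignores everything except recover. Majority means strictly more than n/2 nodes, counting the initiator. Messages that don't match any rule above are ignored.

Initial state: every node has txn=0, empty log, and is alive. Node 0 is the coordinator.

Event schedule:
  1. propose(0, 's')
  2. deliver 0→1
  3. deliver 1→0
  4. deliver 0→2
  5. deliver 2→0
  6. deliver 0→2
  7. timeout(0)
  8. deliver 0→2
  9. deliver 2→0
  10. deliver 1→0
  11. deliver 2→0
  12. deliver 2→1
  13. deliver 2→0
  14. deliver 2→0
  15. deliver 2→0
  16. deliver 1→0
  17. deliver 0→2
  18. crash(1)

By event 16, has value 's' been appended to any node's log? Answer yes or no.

yes

[1] propose(0,'s') → N0(coor t1 [-])
[2] deliver 0→1 → N1(part t1 [-])
[3] deliver 1→0 → ∅
[4] deliver 0→2 → N2(part t1 [-])
[5] deliver 2→0 → N0(coor t1 [s])
[6] deliver 0→2 → N2(part t1 [s])
[7] timeout(0) → N0(coor t2 [s])
[8] deliver 0→2 → N2(part t2 [s])
[9] deliver 2→0 → ∅
[10] deliver 1→0 → ∅
[11] deliver 2→0 → ∅
[12] deliver 2→1 → ∅
[13] deliver 2→0 → ∅
[14] deliver 2→0 → ∅
[15] deliver 2→0 → ∅
[16] deliver 1→0 → ∅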